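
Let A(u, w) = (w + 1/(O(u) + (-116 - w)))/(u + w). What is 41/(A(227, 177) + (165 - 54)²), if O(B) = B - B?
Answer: 1213313/364628318 ≈ 0.0033275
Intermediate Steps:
O(B) = 0
A(u, w) = (w + 1/(-116 - w))/(u + w) (A(u, w) = (w + 1/(0 + (-116 - w)))/(u + w) = (w + 1/(-116 - w))/(u + w))
41/(A(227, 177) + (165 - 54)²) = 41/((-1 + 177² + 116*177)/(177² + 116*227 + 116*177 + 227*177) + (165 - 54)²) = 41/((-1 + 31329 + 20532)/(31329 + 26332 + 20532 + 40179) + 111²) = 41/(51860/118372 + 12321) = 41/((1/118372)*51860 + 12321) = 41/(12965/29593 + 12321) = 41/(364628318/29593) = 41*(29593/364628318) = 1213313/364628318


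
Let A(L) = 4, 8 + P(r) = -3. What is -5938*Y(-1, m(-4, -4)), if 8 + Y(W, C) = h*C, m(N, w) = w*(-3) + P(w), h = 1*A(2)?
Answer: 23752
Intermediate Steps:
P(r) = -11 (P(r) = -8 - 3 = -11)
h = 4 (h = 1*4 = 4)
m(N, w) = -11 - 3*w (m(N, w) = w*(-3) - 11 = -3*w - 11 = -11 - 3*w)
Y(W, C) = -8 + 4*C
-5938*Y(-1, m(-4, -4)) = -5938*(-8 + 4*(-11 - 3*(-4))) = -5938*(-8 + 4*(-11 + 12)) = -5938*(-8 + 4*1) = -5938*(-8 + 4) = -5938*(-4) = 23752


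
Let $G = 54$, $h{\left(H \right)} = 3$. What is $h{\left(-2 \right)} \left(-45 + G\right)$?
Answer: $27$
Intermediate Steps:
$h{\left(-2 \right)} \left(-45 + G\right) = 3 \left(-45 + 54\right) = 3 \cdot 9 = 27$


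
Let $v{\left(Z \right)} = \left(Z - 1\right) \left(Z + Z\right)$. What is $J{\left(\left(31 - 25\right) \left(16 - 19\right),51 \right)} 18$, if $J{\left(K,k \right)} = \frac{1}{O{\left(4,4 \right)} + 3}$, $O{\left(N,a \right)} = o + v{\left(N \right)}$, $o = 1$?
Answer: $\frac{9}{14} \approx 0.64286$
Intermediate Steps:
$v{\left(Z \right)} = 2 Z \left(-1 + Z\right)$ ($v{\left(Z \right)} = \left(-1 + Z\right) 2 Z = 2 Z \left(-1 + Z\right)$)
$O{\left(N,a \right)} = 1 + 2 N \left(-1 + N\right)$
$J{\left(K,k \right)} = \frac{1}{28}$ ($J{\left(K,k \right)} = \frac{1}{\left(1 + 2 \cdot 4 \left(-1 + 4\right)\right) + 3} = \frac{1}{\left(1 + 2 \cdot 4 \cdot 3\right) + 3} = \frac{1}{\left(1 + 24\right) + 3} = \frac{1}{25 + 3} = \frac{1}{28}$)
$J{\left(\left(31 - 25\right) \left(16 - 19\right),51 \right)} 18 = \frac{1}{28} \cdot 18 = \frac{9}{14}$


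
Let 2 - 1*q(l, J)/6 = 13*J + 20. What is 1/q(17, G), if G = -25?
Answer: 1/1842 ≈ 0.00054289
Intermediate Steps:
q(l, J) = -108 - 78*J (q(l, J) = 12 - 6*(13*J + 20) = 12 - 6*(20 + 13*J) = 12 + (-120 - 78*J) = -108 - 78*J)
1/q(17, G) = 1/(-108 - 78*(-25)) = 1/(-108 + 1950) = 1/1842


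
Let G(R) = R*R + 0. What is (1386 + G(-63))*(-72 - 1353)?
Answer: -7630875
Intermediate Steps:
G(R) = R**2 (G(R) = R**2 + 0 = R**2)
(1386 + G(-63))*(-72 - 1353) = (1386 + (-63)**2)*(-72 - 1353) = (1386 + 3969)*(-1425) = 5355*(-1425) = -7630875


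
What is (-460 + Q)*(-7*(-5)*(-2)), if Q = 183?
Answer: 19390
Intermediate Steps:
(-460 + Q)*(-7*(-5)*(-2)) = (-460 + 183)*(-7*(-5)*(-2)) = -9695*(-2) = -277*(-70) = 19390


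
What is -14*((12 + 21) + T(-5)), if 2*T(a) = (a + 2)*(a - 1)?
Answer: -588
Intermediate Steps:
T(a) = (-1 + a)*(2 + a)/2 (T(a) = ((a + 2)*(a - 1))/2 = ((2 + a)*(-1 + a))/2 = ((-1 + a)*(2 + a))/2 = (-1 + a)*(2 + a)/2)
-14*((12 + 21) + T(-5)) = -14*((12 + 21) + (-1 + (½)*(-5) + (½)*(-5)²)) = -14*(33 + (-1 - 5/2 + (½)*25)) = -14*(33 + (-1 - 5/2 + 25/2)) = -14*(33 + 9) = -14*42 = -588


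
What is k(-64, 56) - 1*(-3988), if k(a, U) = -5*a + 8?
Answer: 4316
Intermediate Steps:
k(a, U) = 8 - 5*a
k(-64, 56) - 1*(-3988) = (8 - 5*(-64)) - 1*(-3988) = (8 + 320) + 3988 = 328 + 3988 = 4316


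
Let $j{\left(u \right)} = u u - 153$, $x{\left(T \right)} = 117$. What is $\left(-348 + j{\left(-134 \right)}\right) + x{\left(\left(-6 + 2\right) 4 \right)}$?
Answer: $17572$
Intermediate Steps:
$j{\left(u \right)} = -153 + u^{2}$ ($j{\left(u \right)} = u^{2} - 153 = -153 + u^{2}$)
$\left(-348 + j{\left(-134 \right)}\right) + x{\left(\left(-6 + 2\right) 4 \right)} = \left(-348 - \left(153 - \left(-134\right)^{2}\right)\right) + 117 = \left(-348 + \left(-153 + 17956\right)\right) + 117 = \left(-348 + 17803\right) + 117 = 17455 + 117 = 17572$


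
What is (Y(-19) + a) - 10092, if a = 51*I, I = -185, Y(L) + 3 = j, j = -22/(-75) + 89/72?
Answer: -35151247/1800 ≈ -19528.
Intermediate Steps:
j = 2753/1800 (j = -22*(-1/75) + 89*(1/72) = 22/75 + 89/72 = 2753/1800 ≈ 1.5294)
Y(L) = -2647/1800 (Y(L) = -3 + 2753/1800 = -2647/1800)
a = -9435 (a = 51*(-185) = -9435)
(Y(-19) + a) - 10092 = (-2647/1800 - 9435) - 10092 = -16985647/1800 - 10092 = -35151247/1800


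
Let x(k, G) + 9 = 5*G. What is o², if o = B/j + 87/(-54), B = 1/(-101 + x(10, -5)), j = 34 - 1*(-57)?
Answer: 1567130569/603684900 ≈ 2.5959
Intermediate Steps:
j = 91 (j = 34 + 57 = 91)
x(k, G) = -9 + 5*G
B = -1/135 (B = 1/(-101 + (-9 + 5*(-5))) = 1/(-101 + (-9 - 25)) = 1/(-101 - 34) = 1/(-135) = -1/135 ≈ -0.0074074)
o = -39587/24570 (o = -1/135/91 + 87/(-54) = -1/135*1/91 + 87*(-1/54) = -1/12285 - 29/18 = -39587/24570 ≈ -1.6112)
o² = (-39587/24570)² = 1567130569/603684900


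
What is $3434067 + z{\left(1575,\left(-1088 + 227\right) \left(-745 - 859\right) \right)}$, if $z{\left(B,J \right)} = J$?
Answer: $4815111$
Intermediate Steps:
$3434067 + z{\left(1575,\left(-1088 + 227\right) \left(-745 - 859\right) \right)} = 3434067 + \left(-1088 + 227\right) \left(-745 - 859\right) = 3434067 - -1381044 = 3434067 + 1381044 = 4815111$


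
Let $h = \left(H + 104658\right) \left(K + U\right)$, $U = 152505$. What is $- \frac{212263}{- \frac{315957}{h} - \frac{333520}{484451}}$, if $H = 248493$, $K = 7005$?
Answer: $\frac{753360159219643170}{2443452578663} \approx 3.0832 \cdot 10^{5}$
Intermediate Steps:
$h = 56331116010$ ($h = \left(248493 + 104658\right) \left(7005 + 152505\right) = 353151 \cdot 159510 = 56331116010$)
$- \frac{212263}{- \frac{315957}{h} - \frac{333520}{484451}} = - \frac{212263}{- \frac{315957}{56331116010} - \frac{333520}{484451}} = - \frac{212263}{\left(-315957\right) \frac{1}{56331116010} - \frac{30320}{44041}} = - \frac{212263}{- \frac{105319}{18777038670} - \frac{30320}{44041}} = - \frac{212263}{- \frac{569324450828479}{826959560065470}} = \left(-212263\right) \left(- \frac{826959560065470}{569324450828479}\right) = \frac{753360159219643170}{2443452578663}$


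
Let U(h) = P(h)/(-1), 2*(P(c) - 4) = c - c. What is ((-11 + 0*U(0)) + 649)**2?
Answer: 407044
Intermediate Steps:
P(c) = 4 (P(c) = 4 + (c - c)/2 = 4 + (1/2)*0 = 4 + 0 = 4)
U(h) = -4 (U(h) = 4/(-1) = 4*(-1) = -4)
((-11 + 0*U(0)) + 649)**2 = ((-11 + 0*(-4)) + 649)**2 = ((-11 + 0) + 649)**2 = (-11 + 649)**2 = 638**2 = 407044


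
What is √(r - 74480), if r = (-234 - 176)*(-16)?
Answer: 4*I*√4245 ≈ 260.61*I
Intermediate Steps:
r = 6560 (r = -410*(-16) = 6560)
√(r - 74480) = √(6560 - 74480) = √(-67920) = 4*I*√4245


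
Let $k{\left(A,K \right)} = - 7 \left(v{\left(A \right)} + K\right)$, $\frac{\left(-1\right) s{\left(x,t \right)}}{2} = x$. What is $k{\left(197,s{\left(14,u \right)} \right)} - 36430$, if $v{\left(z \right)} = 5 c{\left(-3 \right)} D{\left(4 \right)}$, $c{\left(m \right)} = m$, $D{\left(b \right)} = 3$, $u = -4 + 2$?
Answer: $-35919$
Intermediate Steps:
$u = -2$
$s{\left(x,t \right)} = - 2 x$
$v{\left(z \right)} = -45$ ($v{\left(z \right)} = 5 \left(-3\right) 3 = \left(-15\right) 3 = -45$)
$k{\left(A,K \right)} = 315 - 7 K$ ($k{\left(A,K \right)} = - 7 \left(-45 + K\right) = 315 - 7 K$)
$k{\left(197,s{\left(14,u \right)} \right)} - 36430 = \left(315 - 7 \left(\left(-2\right) 14\right)\right) - 36430 = \left(315 - -196\right) - 36430 = \left(315 + 196\right) - 36430 = 511 - 36430 = -35919$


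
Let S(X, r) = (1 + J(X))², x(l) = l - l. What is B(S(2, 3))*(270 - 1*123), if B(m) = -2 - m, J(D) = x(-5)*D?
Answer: -441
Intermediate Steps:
x(l) = 0
J(D) = 0 (J(D) = 0*D = 0)
S(X, r) = 1 (S(X, r) = (1 + 0)² = 1² = 1)
B(S(2, 3))*(270 - 1*123) = (-2 - 1*1)*(270 - 1*123) = (-2 - 1)*(270 - 123) = -3*147 = -441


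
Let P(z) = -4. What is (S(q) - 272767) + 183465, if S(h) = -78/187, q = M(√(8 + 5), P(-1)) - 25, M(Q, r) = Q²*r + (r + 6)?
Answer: -16699552/187 ≈ -89302.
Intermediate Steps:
M(Q, r) = 6 + r + r*Q² (M(Q, r) = r*Q² + (6 + r) = 6 + r + r*Q²)
q = -75 (q = (6 - 4 - 4*(√(8 + 5))²) - 25 = (6 - 4 - 4*(√13)²) - 25 = (6 - 4 - 4*13) - 25 = (6 - 4 - 52) - 25 = -50 - 25 = -75)
S(h) = -78/187 (S(h) = -78*1/187 = -78/187)
(S(q) - 272767) + 183465 = (-78/187 - 272767) + 183465 = -51007507/187 + 183465 = -16699552/187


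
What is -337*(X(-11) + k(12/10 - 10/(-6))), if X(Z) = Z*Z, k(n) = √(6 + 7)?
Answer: -40777 - 337*√13 ≈ -41992.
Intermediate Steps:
k(n) = √13
X(Z) = Z²
-337*(X(-11) + k(12/10 - 10/(-6))) = -337*((-11)² + √13) = -337*(121 + √13) = -40777 - 337*√13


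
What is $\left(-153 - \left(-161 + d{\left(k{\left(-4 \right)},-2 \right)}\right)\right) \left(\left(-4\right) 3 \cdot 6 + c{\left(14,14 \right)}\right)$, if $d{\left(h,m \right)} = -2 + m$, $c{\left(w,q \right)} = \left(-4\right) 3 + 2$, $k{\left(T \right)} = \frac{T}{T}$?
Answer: $-984$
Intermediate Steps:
$k{\left(T \right)} = 1$
$c{\left(w,q \right)} = -10$ ($c{\left(w,q \right)} = -12 + 2 = -10$)
$\left(-153 - \left(-161 + d{\left(k{\left(-4 \right)},-2 \right)}\right)\right) \left(\left(-4\right) 3 \cdot 6 + c{\left(14,14 \right)}\right) = \left(-153 + \left(161 - \left(-2 - 2\right)\right)\right) \left(\left(-4\right) 3 \cdot 6 - 10\right) = \left(-153 + \left(161 - -4\right)\right) \left(\left(-12\right) 6 - 10\right) = \left(-153 + \left(161 + 4\right)\right) \left(-72 - 10\right) = \left(-153 + 165\right) \left(-82\right) = 12 \left(-82\right) = -984$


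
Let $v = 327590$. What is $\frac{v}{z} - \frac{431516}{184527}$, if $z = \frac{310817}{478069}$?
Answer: $\frac{28898754438826598}{57354128559} \approx 5.0387 \cdot 10^{5}$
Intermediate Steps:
$z = \frac{310817}{478069}$ ($z = 310817 \cdot \frac{1}{478069} = \frac{310817}{478069} \approx 0.65015$)
$\frac{v}{z} - \frac{431516}{184527} = \frac{327590}{\frac{310817}{478069}} - \frac{431516}{184527} = 327590 \cdot \frac{478069}{310817} - \frac{431516}{184527} = \frac{156610623710}{310817} - \frac{431516}{184527} = \frac{28898754438826598}{57354128559}$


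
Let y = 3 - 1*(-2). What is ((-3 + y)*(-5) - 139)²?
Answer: 22201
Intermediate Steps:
y = 5 (y = 3 + 2 = 5)
((-3 + y)*(-5) - 139)² = ((-3 + 5)*(-5) - 139)² = (2*(-5) - 139)² = (-10 - 139)² = (-149)² = 22201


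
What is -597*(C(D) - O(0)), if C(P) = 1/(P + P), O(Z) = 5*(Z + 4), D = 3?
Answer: 23681/2 ≈ 11841.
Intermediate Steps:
O(Z) = 20 + 5*Z (O(Z) = 5*(4 + Z) = 20 + 5*Z)
C(P) = 1/(2*P)
-597*(C(D) - O(0)) = -597*((1/2)/3 - (20 + 5*0)) = -597*((1/2)*(1/3) - (20 + 0)) = -597*(1/6 - 1*20) = -597*(1/6 - 20) = -597*(-119/6) = 23681/2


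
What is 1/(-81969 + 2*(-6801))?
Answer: -1/95571 ≈ -1.0463e-5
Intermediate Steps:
1/(-81969 + 2*(-6801)) = 1/(-81969 - 13602) = 1/(-95571) = -1/95571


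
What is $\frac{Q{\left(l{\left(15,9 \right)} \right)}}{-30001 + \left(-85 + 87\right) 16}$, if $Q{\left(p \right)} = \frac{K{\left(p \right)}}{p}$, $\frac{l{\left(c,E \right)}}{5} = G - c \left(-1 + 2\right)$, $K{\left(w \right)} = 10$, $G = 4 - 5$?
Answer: $\frac{1}{239752} \approx 4.171 \cdot 10^{-6}$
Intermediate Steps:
$G = -1$
$l{\left(c,E \right)} = -5 - 5 c$ ($l{\left(c,E \right)} = 5 \left(-1 - c \left(-1 + 2\right)\right) = 5 \left(-1 - c 1\right) = 5 \left(-1 - c\right) = -5 - 5 c$)
$Q{\left(p \right)} = \frac{10}{p}$
$\frac{Q{\left(l{\left(15,9 \right)} \right)}}{-30001 + \left(-85 + 87\right) 16} = \frac{10 \frac{1}{-5 - 75}}{-30001 + \left(-85 + 87\right) 16} = \frac{10 \frac{1}{-5 - 75}}{-30001 + 2 \cdot 16} = \frac{10 \frac{1}{-80}}{-30001 + 32} = \frac{10 \left(- \frac{1}{80}\right)}{-29969} = \left(- \frac{1}{8}\right) \left(- \frac{1}{29969}\right) = \frac{1}{239752}$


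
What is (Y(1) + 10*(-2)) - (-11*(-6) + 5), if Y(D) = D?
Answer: -90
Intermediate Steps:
(Y(1) + 10*(-2)) - (-11*(-6) + 5) = (1 + 10*(-2)) - (-11*(-6) + 5) = (1 - 20) - (66 + 5) = -19 - 1*71 = -19 - 71 = -90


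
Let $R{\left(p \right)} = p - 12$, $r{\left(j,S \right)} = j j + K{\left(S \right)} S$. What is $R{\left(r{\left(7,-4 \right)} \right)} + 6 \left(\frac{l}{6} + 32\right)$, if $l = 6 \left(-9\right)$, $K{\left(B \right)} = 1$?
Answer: $171$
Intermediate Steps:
$l = -54$
$r{\left(j,S \right)} = S + j^{2}$ ($r{\left(j,S \right)} = j j + 1 S = j^{2} + S = S + j^{2}$)
$R{\left(p \right)} = -12 + p$ ($R{\left(p \right)} = p - 12 = -12 + p$)
$R{\left(r{\left(7,-4 \right)} \right)} + 6 \left(\frac{l}{6} + 32\right) = \left(-12 - \left(4 - 7^{2}\right)\right) + 6 \left(- \frac{54}{6} + 32\right) = \left(-12 + \left(-4 + 49\right)\right) + 6 \left(\left(-54\right) \frac{1}{6} + 32\right) = \left(-12 + 45\right) + 6 \left(-9 + 32\right) = 33 + 6 \cdot 23 = 33 + 138 = 171$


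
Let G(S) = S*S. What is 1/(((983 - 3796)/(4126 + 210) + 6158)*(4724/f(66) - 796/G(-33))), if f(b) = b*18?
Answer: 524656/10484511475 ≈ 5.0041e-5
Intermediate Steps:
f(b) = 18*b
G(S) = S**2
1/(((983 - 3796)/(4126 + 210) + 6158)*(4724/f(66) - 796/G(-33))) = 1/(((983 - 3796)/(4126 + 210) + 6158)*(4724/((18*66)) - 796/((-33)**2))) = 1/((-2813/4336 + 6158)*(4724/1188 - 796/1089)) = 1/((-2813*1/4336 + 6158)*(4724*(1/1188) - 796*1/1089)) = 1/((-2813/4336 + 6158)*(1181/297 - 796/1089)) = 1/((26698275/4336)*(10603/3267)) = (4336/26698275)*(3267/10603) = 524656/10484511475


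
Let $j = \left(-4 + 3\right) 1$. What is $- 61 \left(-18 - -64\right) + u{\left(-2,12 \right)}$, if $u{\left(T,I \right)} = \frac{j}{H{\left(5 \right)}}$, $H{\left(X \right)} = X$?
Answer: $- \frac{14031}{5} \approx -2806.2$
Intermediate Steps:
$j = -1$ ($j = \left(-1\right) 1 = -1$)
$u{\left(T,I \right)} = - \frac{1}{5}$
$- 61 \left(-18 - -64\right) + u{\left(-2,12 \right)} = - 61 \left(-18 - -64\right) - \frac{1}{5} = - 61 \left(-18 + 64\right) - \frac{1}{5} = \left(-61\right) 46 - \frac{1}{5} = -2806 - \frac{1}{5} = - \frac{14031}{5}$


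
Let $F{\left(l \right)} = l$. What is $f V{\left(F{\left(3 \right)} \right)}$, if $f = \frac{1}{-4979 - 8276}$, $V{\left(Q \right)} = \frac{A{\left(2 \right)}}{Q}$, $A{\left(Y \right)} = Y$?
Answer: $- \frac{2}{39765} \approx -5.0295 \cdot 10^{-5}$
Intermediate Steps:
$V{\left(Q \right)} = \frac{2}{Q}$
$f = - \frac{1}{13255}$ ($f = \frac{1}{-13255} = - \frac{1}{13255} \approx -7.5443 \cdot 10^{-5}$)
$f V{\left(F{\left(3 \right)} \right)} = - \frac{2 \cdot \frac{1}{3}}{13255} = \left(- \frac{1}{13255}\right) \frac{2}{3} = - \frac{2}{39765}$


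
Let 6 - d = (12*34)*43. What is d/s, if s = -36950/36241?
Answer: 317797329/18475 ≈ 17201.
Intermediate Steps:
s = -36950/36241 (s = -36950*1/36241 = -36950/36241 ≈ -1.0196)
d = -17538 (d = 6 - 12*34*43 = 6 - 408*43 = 6 - 1*17544 = 6 - 17544 = -17538)
d/s = -17538/(-36950/36241) = -17538*(-36241/36950) = 317797329/18475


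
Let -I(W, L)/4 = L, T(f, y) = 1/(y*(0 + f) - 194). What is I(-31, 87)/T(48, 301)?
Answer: -4960392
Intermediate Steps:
T(f, y) = 1/(-194 + f*y) (T(f, y) = 1/(y*f - 194) = 1/(f*y - 194) = 1/(-194 + f*y))
I(W, L) = -4*L
I(-31, 87)/T(48, 301) = (-4*87)/(1/(-194 + 48*301)) = -348/(1/(-194 + 14448)) = -348/(1/14254) = -348/1/14254 = -348*14254 = -4960392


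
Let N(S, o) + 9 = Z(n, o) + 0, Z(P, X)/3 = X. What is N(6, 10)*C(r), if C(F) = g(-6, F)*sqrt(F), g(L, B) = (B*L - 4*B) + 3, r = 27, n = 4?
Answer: -16821*sqrt(3) ≈ -29135.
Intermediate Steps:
Z(P, X) = 3*X
g(L, B) = 3 - 4*B + B*L (g(L, B) = (-4*B + B*L) + 3 = 3 - 4*B + B*L)
N(S, o) = -9 + 3*o (N(S, o) = -9 + (3*o + 0) = -9 + 3*o)
C(F) = sqrt(F)*(3 - 10*F) (C(F) = (3 - 4*F + F*(-6))*sqrt(F) = (3 - 4*F - 6*F)*sqrt(F) = (3 - 10*F)*sqrt(F) = sqrt(F)*(3 - 10*F))
N(6, 10)*C(r) = (-9 + 3*10)*(sqrt(27)*(3 - 10*27)) = (-9 + 30)*((3*sqrt(3))*(3 - 270)) = 21*((3*sqrt(3))*(-267)) = 21*(-801*sqrt(3)) = -16821*sqrt(3)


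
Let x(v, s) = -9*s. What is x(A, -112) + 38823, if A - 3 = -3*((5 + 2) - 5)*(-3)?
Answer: 39831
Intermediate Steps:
A = 21 (A = 3 - 3*((5 + 2) - 5)*(-3) = 3 - 3*(7 - 5)*(-3) = 3 - 3*2*(-3) = 3 - 6*(-3) = 3 + 18 = 21)
x(A, -112) + 38823 = -9*(-112) + 38823 = 1008 + 38823 = 39831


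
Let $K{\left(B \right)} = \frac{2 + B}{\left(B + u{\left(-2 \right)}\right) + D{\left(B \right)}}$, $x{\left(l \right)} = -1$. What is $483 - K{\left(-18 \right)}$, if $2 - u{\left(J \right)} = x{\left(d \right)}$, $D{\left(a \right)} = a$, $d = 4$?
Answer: $\frac{15923}{33} \approx 482.52$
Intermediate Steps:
$u{\left(J \right)} = 3$ ($u{\left(J \right)} = 2 - -1 = 2 + 1 = 3$)
$K{\left(B \right)} = \frac{2 + B}{3 + 2 B}$ ($K{\left(B \right)} = \frac{2 + B}{\left(B + 3\right) + B} = \frac{2 + B}{\left(3 + B\right) + B} = \frac{2 + B}{3 + 2 B}$)
$483 - K{\left(-18 \right)} = 483 - \frac{2 - 18}{3 + 2 \left(-18\right)} = 483 - \frac{1}{3 - 36} \left(-16\right) = 483 - \frac{1}{-33} \left(-16\right) = 483 - \left(- \frac{1}{33}\right) \left(-16\right) = 483 - \frac{16}{33} = \frac{15923}{33}$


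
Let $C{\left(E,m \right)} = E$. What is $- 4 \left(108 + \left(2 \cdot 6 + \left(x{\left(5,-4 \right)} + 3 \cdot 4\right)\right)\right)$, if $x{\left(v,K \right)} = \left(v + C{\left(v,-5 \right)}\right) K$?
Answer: $-368$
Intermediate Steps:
$x{\left(v,K \right)} = 2 K v$ ($x{\left(v,K \right)} = \left(v + v\right) K = 2 v K = 2 K v$)
$- 4 \left(108 + \left(2 \cdot 6 + \left(x{\left(5,-4 \right)} + 3 \cdot 4\right)\right)\right) = - 4 \left(108 + \left(2 \cdot 6 + \left(2 \left(-4\right) 5 + 3 \cdot 4\right)\right)\right) = - 4 \left(108 + \left(12 + \left(-40 + 12\right)\right)\right) = - 4 \left(108 + \left(12 - 28\right)\right) = - 4 \left(108 - 16\right) = \left(-4\right) 92 = -368$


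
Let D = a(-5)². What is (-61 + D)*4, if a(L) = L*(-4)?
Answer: 1356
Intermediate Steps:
a(L) = -4*L
D = 400 (D = (-4*(-5))² = 20² = 400)
(-61 + D)*4 = (-61 + 400)*4 = 339*4 = 1356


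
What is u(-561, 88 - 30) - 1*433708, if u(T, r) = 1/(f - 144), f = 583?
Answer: -190397811/439 ≈ -4.3371e+5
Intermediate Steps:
u(T, r) = 1/439 (u(T, r) = 1/(583 - 144) = 1/439)
u(-561, 88 - 30) - 1*433708 = 1/439 - 1*433708 = 1/439 - 433708 = -190397811/439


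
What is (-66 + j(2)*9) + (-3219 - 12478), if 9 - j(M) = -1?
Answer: -15673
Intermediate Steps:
j(M) = 10 (j(M) = 9 - 1*(-1) = 9 + 1 = 10)
(-66 + j(2)*9) + (-3219 - 12478) = (-66 + 10*9) + (-3219 - 12478) = (-66 + 90) - 15697 = 24 - 15697 = -15673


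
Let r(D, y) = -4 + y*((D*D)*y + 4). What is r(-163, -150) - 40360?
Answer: 597761536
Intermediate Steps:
r(D, y) = -4 + y*(4 + y*D**2) (r(D, y) = -4 + y*(D**2*y + 4) = -4 + y*(y*D**2 + 4) = -4 + y*(4 + y*D**2))
r(-163, -150) - 40360 = (-4 + 4*(-150) + (-163)**2*(-150)**2) - 40360 = (-4 - 600 + 26569*22500) - 40360 = (-4 - 600 + 597802500) - 40360 = 597801896 - 40360 = 597761536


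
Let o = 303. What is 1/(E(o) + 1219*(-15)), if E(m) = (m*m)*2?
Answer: 1/165333 ≈ 6.0484e-6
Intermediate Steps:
E(m) = 2*m² (E(m) = m²*2 = 2*m²)
1/(E(o) + 1219*(-15)) = 1/(2*303² + 1219*(-15)) = 1/(2*91809 - 18285) = 1/(183618 - 18285) = 1/165333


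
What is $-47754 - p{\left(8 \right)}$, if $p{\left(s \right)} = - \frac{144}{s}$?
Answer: $-47736$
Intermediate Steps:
$-47754 - p{\left(8 \right)} = -47754 - - \frac{144}{8} = -47754 - \left(-144\right) \frac{1}{8} = -47754 - -18 = -47754 + 18 = -47736$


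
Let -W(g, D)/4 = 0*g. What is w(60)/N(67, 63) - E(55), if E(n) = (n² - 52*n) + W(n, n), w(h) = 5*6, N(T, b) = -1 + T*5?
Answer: -27540/167 ≈ -164.91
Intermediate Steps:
N(T, b) = -1 + 5*T
w(h) = 30
W(g, D) = 0 (W(g, D) = -0*g = -4*0 = 0)
E(n) = n² - 52*n (E(n) = (n² - 52*n) + 0 = n² - 52*n)
w(60)/N(67, 63) - E(55) = 30/(-1 + 5*67) - 55*(-52 + 55) = 30/(-1 + 335) - 55*3 = 30/334 - 1*165 = 30*(1/334) - 165 = 15/167 - 165 = -27540/167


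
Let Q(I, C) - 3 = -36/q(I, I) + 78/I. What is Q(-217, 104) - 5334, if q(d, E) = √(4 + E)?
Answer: -1156905/217 + 12*I*√213/71 ≈ -5331.4 + 2.4667*I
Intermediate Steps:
Q(I, C) = 3 - 36/√(4 + I) + 78/I (Q(I, C) = 3 + (-36/√(4 + I) + 78/I) = 3 - 36/√(4 + I) + 78/I)
Q(-217, 104) - 5334 = (3 - 36/√(4 - 217) + 78/(-217)) - 5334 = (3 - (-12)*I*√213/71 + 78*(-1/217)) - 5334 = (3 - (-12)*I*√213/71 - 78/217) - 5334 = (3 + 12*I*√213/71 - 78/217) - 5334 = (573/217 + 12*I*√213/71) - 5334 = -1156905/217 + 12*I*√213/71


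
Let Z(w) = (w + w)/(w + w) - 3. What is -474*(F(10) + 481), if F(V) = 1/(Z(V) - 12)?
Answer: -1595721/7 ≈ -2.2796e+5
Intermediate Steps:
Z(w) = -2 (Z(w) = (2*w)/((2*w)) - 3 = (2*w)*(1/(2*w)) - 3 = 1 - 3 = -2)
F(V) = -1/14 (F(V) = 1/(-2 - 12) = 1/(-14) = -1/14)
-474*(F(10) + 481) = -474*(-1/14 + 481) = -474*6733/14 = -1595721/7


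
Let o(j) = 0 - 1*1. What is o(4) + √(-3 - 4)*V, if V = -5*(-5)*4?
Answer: -1 + 100*I*√7 ≈ -1.0 + 264.58*I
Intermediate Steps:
o(j) = -1 (o(j) = 0 - 1 = -1)
V = 100 (V = 25*4 = 100)
o(4) + √(-3 - 4)*V = -1 + √(-3 - 4)*100 = -1 + √(-7)*100 = -1 + (I*√7)*100 = -1 + 100*I*√7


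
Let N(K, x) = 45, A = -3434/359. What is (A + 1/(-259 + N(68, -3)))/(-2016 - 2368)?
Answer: 735235/336805184 ≈ 0.0021830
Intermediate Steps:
A = -3434/359 (A = -3434*1/359 = -3434/359 ≈ -9.5655)
(A + 1/(-259 + N(68, -3)))/(-2016 - 2368) = (-3434/359 + 1/(-259 + 45))/(-2016 - 2368) = (-3434/359 + 1/(-214))/(-4384) = (-3434/359 - 1/214)*(-1/4384) = -735235/76826*(-1/4384) = 735235/336805184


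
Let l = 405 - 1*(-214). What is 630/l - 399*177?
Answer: -43715007/619 ≈ -70622.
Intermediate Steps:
l = 619 (l = 405 + 214 = 619)
630/l - 399*177 = 630/619 - 399*177 = 630*(1/619) - 70623 = 630/619 - 70623 = -43715007/619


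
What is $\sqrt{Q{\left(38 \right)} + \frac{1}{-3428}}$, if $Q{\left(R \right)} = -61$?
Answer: $\frac{i \sqrt{179206413}}{1714} \approx 7.8103 i$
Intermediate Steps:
$\sqrt{Q{\left(38 \right)} + \frac{1}{-3428}} = \sqrt{-61 + \frac{1}{-3428}} = \sqrt{-61 - \frac{1}{3428}} = \sqrt{- \frac{209109}{3428}} = \frac{i \sqrt{179206413}}{1714}$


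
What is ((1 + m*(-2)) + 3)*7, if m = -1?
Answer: 42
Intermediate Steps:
((1 + m*(-2)) + 3)*7 = ((1 - 1*(-2)) + 3)*7 = ((1 + 2) + 3)*7 = (3 + 3)*7 = 6*7 = 42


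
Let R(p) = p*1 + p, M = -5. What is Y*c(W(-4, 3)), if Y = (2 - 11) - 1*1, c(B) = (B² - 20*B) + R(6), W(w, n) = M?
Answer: -1370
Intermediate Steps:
R(p) = 2*p (R(p) = p + p = 2*p)
W(w, n) = -5
c(B) = 12 + B² - 20*B (c(B) = (B² - 20*B) + 2*6 = (B² - 20*B) + 12 = 12 + B² - 20*B)
Y = -10 (Y = -9 - 1 = -10)
Y*c(W(-4, 3)) = -10*(12 + (-5)² - 20*(-5)) = -10*(12 + 25 + 100) = -10*137 = -1370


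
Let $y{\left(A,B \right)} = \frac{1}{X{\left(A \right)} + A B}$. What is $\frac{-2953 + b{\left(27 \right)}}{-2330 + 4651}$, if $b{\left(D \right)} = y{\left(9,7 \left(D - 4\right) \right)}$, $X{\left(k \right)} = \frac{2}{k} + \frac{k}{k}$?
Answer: $- \frac{38542547}{30293692} \approx -1.2723$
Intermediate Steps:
$X{\left(k \right)} = 1 + \frac{2}{k}$ ($X{\left(k \right)} = \frac{2}{k} + 1 = 1 + \frac{2}{k}$)
$y{\left(A,B \right)} = \frac{1}{A B + \frac{2 + A}{A}}$ ($y{\left(A,B \right)} = \frac{1}{\frac{2 + A}{A} + A B} = \frac{1}{A B + \frac{2 + A}{A}}$)
$b{\left(D \right)} = \frac{9}{-2257 + 567 D}$ ($b{\left(D \right)} = \frac{9}{2 + 9 + 7 \left(D - 4\right) 9^{2}} = \frac{9}{2 + 9 + 7 \left(-4 + D\right) 81} = \frac{9}{2 + 9 + \left(-28 + 7 D\right) 81} = \frac{9}{2 + 9 + \left(-2268 + 567 D\right)} = \frac{9}{-2257 + 567 D}$)
$\frac{-2953 + b{\left(27 \right)}}{-2330 + 4651} = \frac{-2953 + \frac{9}{-2257 + 567 \cdot 27}}{-2330 + 4651} = \frac{-2953 + \frac{9}{-2257 + 15309}}{2321} = \left(-2953 + \frac{9}{13052}\right) \frac{1}{2321} = \left(- \frac{38542547}{13052}\right) \frac{1}{2321} = - \frac{38542547}{30293692}$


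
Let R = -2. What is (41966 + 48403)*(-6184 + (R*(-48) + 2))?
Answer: -549985734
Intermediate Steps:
(41966 + 48403)*(-6184 + (R*(-48) + 2)) = (41966 + 48403)*(-6184 + (-2*(-48) + 2)) = 90369*(-6184 + (96 + 2)) = 90369*(-6184 + 98) = 90369*(-6086) = -549985734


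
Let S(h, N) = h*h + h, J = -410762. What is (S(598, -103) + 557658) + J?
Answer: 505098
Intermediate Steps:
S(h, N) = h + h² (S(h, N) = h² + h = h + h²)
(S(598, -103) + 557658) + J = (598*(1 + 598) + 557658) - 410762 = (598*599 + 557658) - 410762 = (358202 + 557658) - 410762 = 915860 - 410762 = 505098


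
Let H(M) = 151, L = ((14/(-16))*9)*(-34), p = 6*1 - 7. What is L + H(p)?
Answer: 1675/4 ≈ 418.75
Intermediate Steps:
p = -1 (p = 6 - 7 = -1)
L = 1071/4 (L = ((14*(-1/16))*9)*(-34) = -7/8*9*(-34) = -63/8*(-34) = 1071/4 ≈ 267.75)
L + H(p) = 1071/4 + 151 = 1675/4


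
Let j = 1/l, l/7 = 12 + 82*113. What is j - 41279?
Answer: -2680905933/64946 ≈ -41279.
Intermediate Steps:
l = 64946 (l = 7*(12 + 82*113) = 7*(12 + 9266) = 7*9278 = 64946)
j = 1/64946 ≈ 1.5397e-5
j - 41279 = 1/64946 - 41279 = -2680905933/64946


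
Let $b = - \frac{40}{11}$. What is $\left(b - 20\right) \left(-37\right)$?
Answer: $\frac{9620}{11} \approx 874.54$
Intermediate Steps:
$b = - \frac{40}{11}$ ($b = \left(-40\right) \frac{1}{11} = - \frac{40}{11} \approx -3.6364$)
$\left(b - 20\right) \left(-37\right) = \left(- \frac{40}{11} - 20\right) \left(-37\right) = \left(- \frac{260}{11}\right) \left(-37\right) = \frac{9620}{11}$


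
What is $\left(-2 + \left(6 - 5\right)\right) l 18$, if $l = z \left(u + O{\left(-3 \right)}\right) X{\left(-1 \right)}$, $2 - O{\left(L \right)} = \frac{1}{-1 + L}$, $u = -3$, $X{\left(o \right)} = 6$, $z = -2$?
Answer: $-162$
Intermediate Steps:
$O{\left(L \right)} = 2 - \frac{1}{-1 + L}$
$l = 9$ ($l = - 2 \left(-3 + \frac{-3 + 2 \left(-3\right)}{-1 - 3}\right) 6 = - 2 \left(-3 + \frac{-3 - 6}{-4}\right) 6 = - 2 \left(-3 - - \frac{9}{4}\right) 6 = - 2 \left(-3 + \frac{9}{4}\right) 6 = \left(-2\right) \left(- \frac{3}{4}\right) 6 = \frac{3}{2} \cdot 6 = 9$)
$\left(-2 + \left(6 - 5\right)\right) l 18 = \left(-2 + \left(6 - 5\right)\right) 9 \cdot 18 = \left(-2 + 1\right) 9 \cdot 18 = \left(-1\right) 9 \cdot 18 = \left(-9\right) 18 = -162$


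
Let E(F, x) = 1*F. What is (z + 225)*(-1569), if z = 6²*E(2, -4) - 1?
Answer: -464424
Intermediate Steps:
E(F, x) = F
z = 71 (z = 6²*2 - 1 = 36*2 - 1 = 72 - 1 = 71)
(z + 225)*(-1569) = (71 + 225)*(-1569) = 296*(-1569) = -464424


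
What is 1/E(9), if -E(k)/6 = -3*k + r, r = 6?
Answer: 1/126 ≈ 0.0079365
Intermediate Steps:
E(k) = -36 + 18*k (E(k) = -6*(-3*k + 6) = -6*(6 - 3*k) = -36 + 18*k)
1/E(9) = 1/(-36 + 18*9) = 1/(-36 + 162) = 1/126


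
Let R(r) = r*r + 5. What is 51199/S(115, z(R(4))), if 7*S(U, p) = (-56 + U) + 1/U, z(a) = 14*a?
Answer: 41215195/6786 ≈ 6073.6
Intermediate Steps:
R(r) = 5 + r² (R(r) = r² + 5 = 5 + r²)
S(U, p) = -8 + U/7 + 1/(7*U) (S(U, p) = ((-56 + U) + 1/U)/7 = (-56 + U + 1/U)/7 = -8 + U/7 + 1/(7*U))
51199/S(115, z(R(4))) = 51199/(((⅐)*(1 + 115*(-56 + 115))/115)) = 51199/(((⅐)*(1/115)*(1 + 115*59))) = 51199/(((⅐)*(1/115)*(1 + 6785))) = 51199/(((⅐)*(1/115)*6786)) = 51199/(6786/805) = 51199*(805/6786) = 41215195/6786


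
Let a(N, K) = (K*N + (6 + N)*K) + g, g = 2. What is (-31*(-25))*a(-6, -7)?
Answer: 34100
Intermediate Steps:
a(N, K) = 2 + K*N + K*(6 + N) (a(N, K) = (K*N + (6 + N)*K) + 2 = (K*N + K*(6 + N)) + 2 = 2 + K*N + K*(6 + N))
(-31*(-25))*a(-6, -7) = (-31*(-25))*(2 + 6*(-7) + 2*(-7)*(-6)) = 775*(2 - 42 + 84) = 775*44 = 34100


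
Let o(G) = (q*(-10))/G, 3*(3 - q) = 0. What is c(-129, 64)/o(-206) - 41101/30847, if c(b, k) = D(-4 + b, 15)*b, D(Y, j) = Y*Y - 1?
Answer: -2416558874249/154235 ≈ -1.5668e+7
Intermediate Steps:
q = 3 (q = 3 - ⅓*0 = 3 + 0 = 3)
D(Y, j) = -1 + Y² (D(Y, j) = Y² - 1 = -1 + Y²)
c(b, k) = b*(-1 + (-4 + b)²) (c(b, k) = (-1 + (-4 + b)²)*b = b*(-1 + (-4 + b)²))
o(G) = -30/G (o(G) = (3*(-10))/G = -30/G)
c(-129, 64)/o(-206) - 41101/30847 = (-129*(-1 + (-4 - 129)²))/((-30/(-206))) - 41101/30847 = (-129*(-1 + (-133)²))/((-30*(-1/206))) - 41101*1/30847 = (-129*(-1 + 17689))/(15/103) - 41101/30847 = -129*17688*(103/15) - 41101/30847 = -2281752*103/15 - 41101/30847 = -78340152/5 - 41101/30847 = -2416558874249/154235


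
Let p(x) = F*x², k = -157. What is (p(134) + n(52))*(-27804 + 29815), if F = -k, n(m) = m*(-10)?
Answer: 5668148292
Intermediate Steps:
n(m) = -10*m
F = 157 (F = -1*(-157) = 157)
p(x) = 157*x²
(p(134) + n(52))*(-27804 + 29815) = (157*134² - 10*52)*(-27804 + 29815) = (157*17956 - 520)*2011 = (2819092 - 520)*2011 = 2818572*2011 = 5668148292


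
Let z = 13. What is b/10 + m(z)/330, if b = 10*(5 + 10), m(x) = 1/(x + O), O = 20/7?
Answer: 549457/36630 ≈ 15.000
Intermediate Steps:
O = 20/7 (O = 20*(1/7) = 20/7 ≈ 2.8571)
m(x) = 1/(20/7 + x) (m(x) = 1/(x + 20/7) = 1/(20/7 + x))
b = 150 (b = 10*15 = 150)
b/10 + m(z)/330 = 150/10 + (7/(20 + 7*13))/330 = 150*(1/10) + (7/(20 + 91))*(1/330) = 15 + (7/111)*(1/330) = 15 + 7/36630 = 549457/36630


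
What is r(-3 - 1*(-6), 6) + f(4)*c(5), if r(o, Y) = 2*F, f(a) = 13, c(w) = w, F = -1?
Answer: 63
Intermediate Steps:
r(o, Y) = -2 (r(o, Y) = 2*(-1) = -2)
r(-3 - 1*(-6), 6) + f(4)*c(5) = -2 + 13*5 = -2 + 65 = 63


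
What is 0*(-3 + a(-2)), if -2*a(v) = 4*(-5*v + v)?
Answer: 0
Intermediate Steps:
a(v) = 8*v (a(v) = -2*(-5*v + v) = -2*(-4*v) = -(-8)*v = 8*v)
0*(-3 + a(-2)) = 0*(-3 + 8*(-2)) = 0*(-3 - 16) = 0*(-19) = 0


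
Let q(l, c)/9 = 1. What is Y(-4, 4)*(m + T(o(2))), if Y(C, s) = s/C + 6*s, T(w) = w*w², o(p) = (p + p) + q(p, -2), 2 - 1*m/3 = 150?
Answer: 40319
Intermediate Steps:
m = -444 (m = 6 - 3*150 = 6 - 450 = -444)
q(l, c) = 9 (q(l, c) = 9*1 = 9)
o(p) = 9 + 2*p (o(p) = (p + p) + 9 = 2*p + 9 = 9 + 2*p)
T(w) = w³
Y(C, s) = 6*s + s/C
Y(-4, 4)*(m + T(o(2))) = (6*4 + 4/(-4))*(-444 + (9 + 2*2)³) = (24 + 4*(-¼))*(-444 + (9 + 4)³) = (24 - 1)*(-444 + 13³) = 23*(-444 + 2197) = 23*1753 = 40319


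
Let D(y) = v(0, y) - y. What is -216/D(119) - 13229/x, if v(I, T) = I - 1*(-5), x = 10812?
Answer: 137881/205428 ≈ 0.67119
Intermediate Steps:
v(I, T) = 5 + I (v(I, T) = I + 5 = 5 + I)
D(y) = 5 - y (D(y) = (5 + 0) - y = 5 - y)
-216/D(119) - 13229/x = -216/(5 - 1*119) - 13229/10812 = -216/(5 - 119) - 13229*1/10812 = -216/(-114) - 13229/10812 = -216*(-1/114) - 13229/10812 = 36/19 - 13229/10812 = 137881/205428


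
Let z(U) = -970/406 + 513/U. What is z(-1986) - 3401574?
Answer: -457124279347/134386 ≈ -3.4016e+6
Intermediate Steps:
z(U) = -485/203 + 513/U (z(U) = -970*1/406 + 513/U = -485/203 + 513/U)
z(-1986) - 3401574 = (-485/203 + 513/(-1986)) - 3401574 = (-485/203 + 513*(-1/1986)) - 3401574 = (-485/203 - 171/662) - 3401574 = -355783/134386 - 3401574 = -457124279347/134386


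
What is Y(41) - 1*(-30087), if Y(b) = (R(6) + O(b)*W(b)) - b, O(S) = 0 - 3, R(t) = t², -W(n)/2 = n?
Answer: 30328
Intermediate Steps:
W(n) = -2*n
O(S) = -3
Y(b) = 36 + 5*b (Y(b) = (6² - (-6)*b) - b = (36 + 6*b) - b = 36 + 5*b)
Y(41) - 1*(-30087) = (36 + 5*41) - 1*(-30087) = (36 + 205) + 30087 = 241 + 30087 = 30328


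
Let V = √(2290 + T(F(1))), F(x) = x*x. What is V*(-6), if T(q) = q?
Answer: -6*√2291 ≈ -287.19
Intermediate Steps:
F(x) = x²
V = √2291 (V = √(2290 + 1²) = √(2290 + 1) = √2291 ≈ 47.864)
V*(-6) = √2291*(-6) = -6*√2291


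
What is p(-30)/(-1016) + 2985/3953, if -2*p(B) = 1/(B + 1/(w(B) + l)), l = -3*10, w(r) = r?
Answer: 2730941085/3616631324 ≈ 0.75511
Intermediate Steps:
l = -30
p(B) = -1/(2*(B + 1/(-30 + B))) (p(B) = -1/(2*(B + 1/(B - 30))) = -1/(2*(B + 1/(-30 + B))))
p(-30)/(-1016) + 2985/3953 = ((30 - 1*(-30))/(2*(1 + (-30)² - 30*(-30))))/(-1016) + 2985/3953 = ((30 + 30)/(2*(1 + 900 + 900)))*(-1/1016) + 2985*(1/3953) = ((½)*60/1801)*(-1/1016) + 2985/3953 = ((½)*(1/1801)*60)*(-1/1016) + 2985/3953 = (30/1801)*(-1/1016) + 2985/3953 = -15/914908 + 2985/3953 = 2730941085/3616631324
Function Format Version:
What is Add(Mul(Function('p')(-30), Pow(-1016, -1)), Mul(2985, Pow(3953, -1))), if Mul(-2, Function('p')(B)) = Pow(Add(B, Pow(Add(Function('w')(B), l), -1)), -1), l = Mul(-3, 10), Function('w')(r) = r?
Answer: Rational(2730941085, 3616631324) ≈ 0.75511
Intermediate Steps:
l = -30
Function('p')(B) = Mul(Rational(-1, 2), Pow(Add(B, Pow(Add(-30, B), -1)), -1)) (Function('p')(B) = Mul(Rational(-1, 2), Pow(Add(B, Pow(Add(B, -30), -1)), -1)) = Mul(Rational(-1, 2), Pow(Add(B, Pow(Add(-30, B), -1)), -1)))
Add(Mul(Function('p')(-30), Pow(-1016, -1)), Mul(2985, Pow(3953, -1))) = Add(Mul(Mul(Rational(1, 2), Pow(Add(1, Pow(-30, 2), Mul(-30, -30)), -1), Add(30, Mul(-1, -30))), Pow(-1016, -1)), Mul(2985, Pow(3953, -1))) = Add(Mul(Mul(Rational(1, 2), Pow(Add(1, 900, 900), -1), Add(30, 30)), Rational(-1, 1016)), Mul(2985, Rational(1, 3953))) = Add(Mul(Mul(Rational(1, 2), Pow(1801, -1), 60), Rational(-1, 1016)), Rational(2985, 3953)) = Add(Mul(Mul(Rational(1, 2), Rational(1, 1801), 60), Rational(-1, 1016)), Rational(2985, 3953)) = Add(Mul(Rational(30, 1801), Rational(-1, 1016)), Rational(2985, 3953)) = Add(Rational(-15, 914908), Rational(2985, 3953)) = Rational(2730941085, 3616631324)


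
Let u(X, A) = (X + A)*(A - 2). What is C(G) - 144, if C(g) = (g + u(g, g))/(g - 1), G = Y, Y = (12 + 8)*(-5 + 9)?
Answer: 1184/79 ≈ 14.987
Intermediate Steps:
Y = 80 (Y = 20*4 = 80)
G = 80
u(X, A) = (-2 + A)*(A + X) (u(X, A) = (A + X)*(-2 + A) = (-2 + A)*(A + X))
C(g) = (-3*g + 2*g**2)/(-1 + g) (C(g) = (g + (g**2 - 2*g - 2*g + g*g))/(g - 1) = (g + (g**2 - 2*g - 2*g + g**2))/(-1 + g) = (g + (-4*g + 2*g**2))/(-1 + g) = (-3*g + 2*g**2)/(-1 + g))
C(G) - 144 = 80*(-3 + 2*80)/(-1 + 80) - 144 = 80*(-3 + 160)/79 - 144 = 80*(1/79)*157 - 144 = 12560/79 - 144 = 1184/79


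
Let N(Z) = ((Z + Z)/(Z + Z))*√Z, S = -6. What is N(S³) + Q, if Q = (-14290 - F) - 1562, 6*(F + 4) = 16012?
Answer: -55550/3 + 6*I*√6 ≈ -18517.0 + 14.697*I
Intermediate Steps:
F = 7994/3 (F = -4 + (⅙)*16012 = -4 + 8006/3 = 7994/3 ≈ 2664.7)
Q = -55550/3 (Q = (-14290 - 1*7994/3) - 1562 = (-14290 - 7994/3) - 1562 = -50864/3 - 1562 = -55550/3 ≈ -18517.)
N(Z) = √Z (N(Z) = ((2*Z)/((2*Z)))*√Z = ((2*Z)*(1/(2*Z)))*√Z = 1*√Z = √Z)
N(S³) + Q = √((-6)³) - 55550/3 = √(-216) - 55550/3 = 6*I*√6 - 55550/3 = -55550/3 + 6*I*√6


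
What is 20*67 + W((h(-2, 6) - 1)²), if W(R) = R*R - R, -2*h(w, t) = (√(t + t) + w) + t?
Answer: 1580 + 138*√3 ≈ 1819.0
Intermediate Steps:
h(w, t) = -t/2 - w/2 - √2*√t/2 (h(w, t) = -((√(t + t) + w) + t)/2 = -((√(2*t) + w) + t)/2 = -((√2*√t + w) + t)/2 = -((w + √2*√t) + t)/2 = -(t + w + √2*√t)/2 = -t/2 - w/2 - √2*√t/2)
W(R) = R² - R
20*67 + W((h(-2, 6) - 1)²) = 20*67 + ((-½*6 - ½*(-2) - √2*√6/2) - 1)²*(-1 + ((-½*6 - ½*(-2) - √2*√6/2) - 1)²) = 1340 + ((-3 + 1 - √3) - 1)²*(-1 + ((-3 + 1 - √3) - 1)²) = 1340 + ((-2 - √3) - 1)²*(-1 + ((-2 - √3) - 1)²) = 1340 + (-3 - √3)²*(-1 + (-3 - √3)²)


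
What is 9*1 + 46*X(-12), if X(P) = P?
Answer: -543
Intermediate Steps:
9*1 + 46*X(-12) = 9*1 + 46*(-12) = 9 - 552 = -543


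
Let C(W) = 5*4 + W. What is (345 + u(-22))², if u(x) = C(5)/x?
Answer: 57229225/484 ≈ 1.1824e+5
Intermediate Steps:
C(W) = 20 + W
u(x) = 25/x (u(x) = (20 + 5)/x = 25/x)
(345 + u(-22))² = (345 + 25/(-22))² = (345 + 25*(-1/22))² = (345 - 25/22)² = (7565/22)² = 57229225/484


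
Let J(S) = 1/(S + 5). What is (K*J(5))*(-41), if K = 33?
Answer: -1353/10 ≈ -135.30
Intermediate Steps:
J(S) = 1/(5 + S)
(K*J(5))*(-41) = (33/(5 + 5))*(-41) = (33/10)*(-41) = -1353/10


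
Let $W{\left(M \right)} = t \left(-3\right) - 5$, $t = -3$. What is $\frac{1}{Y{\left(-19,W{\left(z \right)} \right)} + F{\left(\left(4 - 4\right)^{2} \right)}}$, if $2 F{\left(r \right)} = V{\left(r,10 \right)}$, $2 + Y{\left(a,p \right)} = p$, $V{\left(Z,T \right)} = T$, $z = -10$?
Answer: $\frac{1}{7} \approx 0.14286$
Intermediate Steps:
$W{\left(M \right)} = 4$ ($W{\left(M \right)} = \left(-3\right) \left(-3\right) - 5 = 9 - 5 = 4$)
$Y{\left(a,p \right)} = -2 + p$
$F{\left(r \right)} = 5$ ($F{\left(r \right)} = \frac{1}{2} \cdot 10 = 5$)
$\frac{1}{Y{\left(-19,W{\left(z \right)} \right)} + F{\left(\left(4 - 4\right)^{2} \right)}} = \frac{1}{\left(-2 + 4\right) + 5} = \frac{1}{2 + 5} = \frac{1}{7}$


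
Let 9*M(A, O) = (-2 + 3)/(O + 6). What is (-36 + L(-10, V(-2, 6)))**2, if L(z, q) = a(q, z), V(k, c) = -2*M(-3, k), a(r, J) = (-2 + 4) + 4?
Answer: 900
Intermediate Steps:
M(A, O) = 1/(9*(6 + O)) (M(A, O) = ((-2 + 3)/(O + 6))/9 = (1/(6 + O))/9 = 1/(9*(6 + O)))
a(r, J) = 6 (a(r, J) = 2 + 4 = 6)
V(k, c) = -2/(9*(6 + k))
L(z, q) = 6
(-36 + L(-10, V(-2, 6)))**2 = (-36 + 6)**2 = (-30)**2 = 900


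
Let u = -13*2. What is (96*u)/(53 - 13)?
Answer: -312/5 ≈ -62.400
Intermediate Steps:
u = -26
(96*u)/(53 - 13) = (96*(-26))/(53 - 13) = -2496/40 = -2496*1/40 = -312/5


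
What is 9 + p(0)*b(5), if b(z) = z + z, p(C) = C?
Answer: 9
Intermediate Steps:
b(z) = 2*z
9 + p(0)*b(5) = 9 + 0*(2*5) = 9 + 0*10 = 9 + 0 = 9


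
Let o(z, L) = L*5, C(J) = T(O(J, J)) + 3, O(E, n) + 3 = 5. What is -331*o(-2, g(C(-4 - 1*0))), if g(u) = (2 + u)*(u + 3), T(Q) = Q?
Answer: -92680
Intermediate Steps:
O(E, n) = 2 (O(E, n) = -3 + 5 = 2)
C(J) = 5 (C(J) = 2 + 3 = 5)
g(u) = (2 + u)*(3 + u)
o(z, L) = 5*L
-331*o(-2, g(C(-4 - 1*0))) = -1655*(6 + 5**2 + 5*5) = -1655*(6 + 25 + 25) = -1655*56 = -331*280 = -92680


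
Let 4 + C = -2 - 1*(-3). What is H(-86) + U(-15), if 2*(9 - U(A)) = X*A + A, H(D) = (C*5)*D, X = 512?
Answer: 10293/2 ≈ 5146.5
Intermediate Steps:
C = -3 (C = -4 + (-2 - 1*(-3)) = -4 + (-2 + 3) = -4 + 1 = -3)
H(D) = -15*D (H(D) = (-3*5)*D = -15*D)
U(A) = 9 - 513*A/2 (U(A) = 9 - (512*A + A)/2 = 9 - 513*A/2)
H(-86) + U(-15) = -15*(-86) + (9 - 513/2*(-15)) = 1290 + (9 + 7695/2) = 1290 + 7713/2 = 10293/2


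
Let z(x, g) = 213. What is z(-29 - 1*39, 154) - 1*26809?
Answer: -26596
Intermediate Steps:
z(-29 - 1*39, 154) - 1*26809 = 213 - 1*26809 = 213 - 26809 = -26596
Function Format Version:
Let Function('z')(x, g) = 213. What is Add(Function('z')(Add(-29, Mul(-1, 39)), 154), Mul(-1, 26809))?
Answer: -26596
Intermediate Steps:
Add(Function('z')(Add(-29, Mul(-1, 39)), 154), Mul(-1, 26809)) = Add(213, Mul(-1, 26809)) = Add(213, -26809) = -26596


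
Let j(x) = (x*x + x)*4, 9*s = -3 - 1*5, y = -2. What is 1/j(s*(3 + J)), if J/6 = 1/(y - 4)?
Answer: 81/448 ≈ 0.18080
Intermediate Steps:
J = -1 (J = 6/(-2 - 4) = 6/(-6) = 6*(-1/6) = -1)
s = -8/9 (s = (-3 - 1*5)/9 = (-3 - 5)/9 = (1/9)*(-8) = -8/9 ≈ -0.88889)
j(x) = 4*x + 4*x**2 (j(x) = (x**2 + x)*4 = (x + x**2)*4 = 4*x + 4*x**2)
1/j(s*(3 + J)) = 1/(4*(-8*(3 - 1)/9)*(1 - 8*(3 - 1)/9)) = 1/(4*(-8/9*2)*(1 - 8/9*2)) = 1/(4*(-16/9)*(1 - 16/9)) = 1/(4*(-16/9)*(-7/9)) = 1/(448/81) = 81/448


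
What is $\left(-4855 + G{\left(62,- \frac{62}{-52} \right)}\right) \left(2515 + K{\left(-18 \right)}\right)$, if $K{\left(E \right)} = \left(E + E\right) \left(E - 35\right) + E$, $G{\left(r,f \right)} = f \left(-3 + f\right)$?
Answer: $- \frac{14463539985}{676} \approx -2.1396 \cdot 10^{7}$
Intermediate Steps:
$K{\left(E \right)} = E + 2 E \left(-35 + E\right)$ ($K{\left(E \right)} = 2 E \left(-35 + E\right) + E = E + 2 E \left(-35 + E\right)$)
$\left(-4855 + G{\left(62,- \frac{62}{-52} \right)}\right) \left(2515 + K{\left(-18 \right)}\right) = \left(-4855 + - \frac{62}{-52} \left(-3 - \frac{62}{-52}\right)\right) \left(2515 - 18 \left(-69 + 2 \left(-18\right)\right)\right) = \left(-4855 + \left(-62\right) \left(- \frac{1}{52}\right) \left(-3 - - \frac{31}{26}\right)\right) \left(2515 - 18 \left(-69 - 36\right)\right) = \left(-4855 + \frac{31 \left(-3 + \frac{31}{26}\right)}{26}\right) \left(2515 - -1890\right) = \left(-4855 + \frac{31}{26} \left(- \frac{47}{26}\right)\right) \left(2515 + 1890\right) = \left(-4855 - \frac{1457}{676}\right) 4405 = \left(- \frac{3283437}{676}\right) 4405 = - \frac{14463539985}{676}$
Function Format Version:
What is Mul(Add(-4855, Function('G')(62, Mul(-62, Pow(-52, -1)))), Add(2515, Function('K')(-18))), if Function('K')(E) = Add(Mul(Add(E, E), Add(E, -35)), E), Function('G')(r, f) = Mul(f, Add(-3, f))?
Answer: Rational(-14463539985, 676) ≈ -2.1396e+7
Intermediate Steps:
Function('K')(E) = Add(E, Mul(2, E, Add(-35, E))) (Function('K')(E) = Add(Mul(Mul(2, E), Add(-35, E)), E) = Add(Mul(2, E, Add(-35, E)), E) = Add(E, Mul(2, E, Add(-35, E))))
Mul(Add(-4855, Function('G')(62, Mul(-62, Pow(-52, -1)))), Add(2515, Function('K')(-18))) = Mul(Add(-4855, Mul(Mul(-62, Pow(-52, -1)), Add(-3, Mul(-62, Pow(-52, -1))))), Add(2515, Mul(-18, Add(-69, Mul(2, -18))))) = Mul(Add(-4855, Mul(Mul(-62, Rational(-1, 52)), Add(-3, Mul(-62, Rational(-1, 52))))), Add(2515, Mul(-18, Add(-69, -36)))) = Mul(Add(-4855, Mul(Rational(31, 26), Add(-3, Rational(31, 26)))), Add(2515, Mul(-18, -105))) = Mul(Add(-4855, Mul(Rational(31, 26), Rational(-47, 26))), Add(2515, 1890)) = Mul(Add(-4855, Rational(-1457, 676)), 4405) = Mul(Rational(-3283437, 676), 4405) = Rational(-14463539985, 676)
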